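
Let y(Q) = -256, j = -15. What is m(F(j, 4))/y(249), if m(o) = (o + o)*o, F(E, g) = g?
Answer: -⅛ ≈ -0.12500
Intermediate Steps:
m(o) = 2*o² (m(o) = (2*o)*o = 2*o²)
m(F(j, 4))/y(249) = (2*4²)/(-256) = (2*16)*(-1/256) = 32*(-1/256) = -⅛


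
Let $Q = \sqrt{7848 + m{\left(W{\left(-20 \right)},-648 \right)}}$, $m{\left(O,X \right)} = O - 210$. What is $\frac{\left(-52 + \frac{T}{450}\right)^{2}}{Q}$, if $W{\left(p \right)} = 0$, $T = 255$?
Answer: $\frac{2380849 \sqrt{7638}}{6874200} \approx 30.269$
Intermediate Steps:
$m{\left(O,X \right)} = -210 + O$
$Q = \sqrt{7638}$ ($Q = \sqrt{7848 + \left(-210 + 0\right)} = \sqrt{7848 - 210} = \sqrt{7638} \approx 87.396$)
$\frac{\left(-52 + \frac{T}{450}\right)^{2}}{Q} = \frac{\left(-52 + \frac{255}{450}\right)^{2}}{\sqrt{7638}} = \left(-52 + 255 \cdot \frac{1}{450}\right)^{2} \frac{\sqrt{7638}}{7638} = \left(-52 + \frac{17}{30}\right)^{2} \frac{\sqrt{7638}}{7638} = \left(- \frac{1543}{30}\right)^{2} \frac{\sqrt{7638}}{7638} = \frac{2380849 \frac{\sqrt{7638}}{7638}}{900} = \frac{2380849 \sqrt{7638}}{6874200}$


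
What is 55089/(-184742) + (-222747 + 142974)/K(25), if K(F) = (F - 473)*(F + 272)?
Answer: 1234583597/4096838592 ≈ 0.30135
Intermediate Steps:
K(F) = (-473 + F)*(272 + F)
55089/(-184742) + (-222747 + 142974)/K(25) = 55089/(-184742) + (-222747 + 142974)/(-128656 + 25**2 - 201*25) = 55089*(-1/184742) - 79773/(-128656 + 625 - 5025) = -55089/184742 - 79773/(-133056) = -55089/184742 - 79773*(-1/133056) = -55089/184742 + 26591/44352 = 1234583597/4096838592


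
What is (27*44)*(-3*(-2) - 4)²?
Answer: 4752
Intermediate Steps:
(27*44)*(-3*(-2) - 4)² = 1188*(6 - 4)² = 1188*2² = 1188*4 = 4752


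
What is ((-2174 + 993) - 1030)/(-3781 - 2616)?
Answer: 2211/6397 ≈ 0.34563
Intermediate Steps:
((-2174 + 993) - 1030)/(-3781 - 2616) = (-1181 - 1030)/(-6397) = -2211*(-1/6397) = 2211/6397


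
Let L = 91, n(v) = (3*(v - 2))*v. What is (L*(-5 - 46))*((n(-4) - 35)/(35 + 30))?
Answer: -13209/5 ≈ -2641.8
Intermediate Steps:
n(v) = v*(-6 + 3*v) (n(v) = (3*(-2 + v))*v = (-6 + 3*v)*v = v*(-6 + 3*v))
(L*(-5 - 46))*((n(-4) - 35)/(35 + 30)) = (91*(-5 - 46))*((3*(-4)*(-2 - 4) - 35)/(35 + 30)) = (91*(-51))*((3*(-4)*(-6) - 35)/65) = -4641*(72 - 35)/65 = -171717/65 = -4641*37/65 = -13209/5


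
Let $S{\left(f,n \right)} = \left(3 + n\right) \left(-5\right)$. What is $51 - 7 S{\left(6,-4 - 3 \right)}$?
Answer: $-89$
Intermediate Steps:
$S{\left(f,n \right)} = -15 - 5 n$
$51 - 7 S{\left(6,-4 - 3 \right)} = 51 - 7 \left(-15 - 5 \left(-4 - 3\right)\right) = 51 - 7 \left(-15 - -35\right) = 51 - 7 \left(-15 + 35\right) = 51 - 140 = -89$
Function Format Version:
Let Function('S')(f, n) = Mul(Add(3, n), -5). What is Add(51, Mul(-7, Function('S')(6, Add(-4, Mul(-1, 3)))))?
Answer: -89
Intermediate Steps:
Function('S')(f, n) = Add(-15, Mul(-5, n))
Add(51, Mul(-7, Function('S')(6, Add(-4, Mul(-1, 3))))) = Add(51, Mul(-7, Add(-15, Mul(-5, Add(-4, Mul(-1, 3)))))) = Add(51, Mul(-7, Add(-15, Mul(-5, Add(-4, -3))))) = Add(51, Mul(-7, Add(-15, Mul(-5, -7)))) = Add(51, Mul(-7, Add(-15, 35))) = Add(51, Mul(-7, 20)) = Add(51, -140) = -89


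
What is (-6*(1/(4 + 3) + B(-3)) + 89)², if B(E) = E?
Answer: 552049/49 ≈ 11266.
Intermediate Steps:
(-6*(1/(4 + 3) + B(-3)) + 89)² = (-6*(1/(4 + 3) - 3) + 89)² = (-6*(1/7 - 3) + 89)² = (-6*(⅐ - 3) + 89)² = (-6*(-20/7) + 89)² = (120/7 + 89)² = (743/7)² = 552049/49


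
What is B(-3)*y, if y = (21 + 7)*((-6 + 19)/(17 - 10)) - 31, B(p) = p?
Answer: -63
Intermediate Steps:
y = 21 (y = 28*(13/7) - 31 = 52 - 31 = 21)
B(-3)*y = -3*21 = -63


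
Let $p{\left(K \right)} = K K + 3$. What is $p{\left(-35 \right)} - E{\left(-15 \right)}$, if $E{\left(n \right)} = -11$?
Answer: $1239$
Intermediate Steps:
$p{\left(K \right)} = 3 + K^{2}$ ($p{\left(K \right)} = K^{2} + 3 = 3 + K^{2}$)
$p{\left(-35 \right)} - E{\left(-15 \right)} = \left(3 + \left(-35\right)^{2}\right) - -11 = \left(3 + 1225\right) + 11 = 1228 + 11 = 1239$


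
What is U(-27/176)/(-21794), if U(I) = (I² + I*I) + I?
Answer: 1647/337545472 ≈ 4.8793e-6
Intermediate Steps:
U(I) = I + 2*I² (U(I) = (I² + I²) + I = 2*I² + I = I + 2*I²)
U(-27/176)/(-21794) = ((-27/176)*(1 + 2*(-27/176)))/(-21794) = ((-27*1/176)*(1 + 2*(-27*1/176)))*(-1/21794) = -27*(1 + 2*(-27/176))/176*(-1/21794) = -27*(1 - 27/88)/176*(-1/21794) = -27/176*61/88*(-1/21794) = -1647/15488*(-1/21794) = 1647/337545472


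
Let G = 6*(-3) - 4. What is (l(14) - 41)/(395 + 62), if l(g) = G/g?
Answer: -298/3199 ≈ -0.093154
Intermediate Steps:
G = -22 (G = -18 - 4 = -22)
l(g) = -22/g
(l(14) - 41)/(395 + 62) = (-22/14 - 41)/(395 + 62) = (-22*1/14 - 41)/457 = (-11/7 - 41)/457 = (1/457)*(-298/7) = -298/3199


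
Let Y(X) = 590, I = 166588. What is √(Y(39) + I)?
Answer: √167178 ≈ 408.87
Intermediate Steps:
√(Y(39) + I) = √(590 + 166588) = √167178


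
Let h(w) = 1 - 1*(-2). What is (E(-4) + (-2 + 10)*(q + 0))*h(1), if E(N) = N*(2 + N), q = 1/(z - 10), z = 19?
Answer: 80/3 ≈ 26.667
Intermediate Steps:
q = ⅑ (q = 1/(19 - 10) = 1/9 = ⅑ ≈ 0.11111)
h(w) = 3 (h(w) = 1 + 2 = 3)
(E(-4) + (-2 + 10)*(q + 0))*h(1) = (-4*(2 - 4) + (-2 + 10)*(⅑ + 0))*3 = (-4*(-2) + 8*(⅑))*3 = (8 + 8/9)*3 = (80/9)*3 = 80/3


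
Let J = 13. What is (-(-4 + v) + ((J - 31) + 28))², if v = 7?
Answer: 49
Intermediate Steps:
(-(-4 + v) + ((J - 31) + 28))² = (-(-4 + 7) + ((13 - 31) + 28))² = (-1*3 + (-18 + 28))² = (-3 + 10)² = 7² = 49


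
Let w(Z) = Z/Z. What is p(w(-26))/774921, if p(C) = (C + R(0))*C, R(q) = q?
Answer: 1/774921 ≈ 1.2905e-6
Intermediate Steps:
w(Z) = 1
p(C) = C² (p(C) = (C + 0)*C = C*C = C²)
p(w(-26))/774921 = 1²/774921 = 1*(1/774921) = 1/774921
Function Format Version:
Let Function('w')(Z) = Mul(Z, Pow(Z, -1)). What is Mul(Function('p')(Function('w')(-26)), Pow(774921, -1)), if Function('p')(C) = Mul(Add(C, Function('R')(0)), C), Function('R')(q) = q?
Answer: Rational(1, 774921) ≈ 1.2905e-6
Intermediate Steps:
Function('w')(Z) = 1
Function('p')(C) = Pow(C, 2) (Function('p')(C) = Mul(Add(C, 0), C) = Mul(C, C) = Pow(C, 2))
Mul(Function('p')(Function('w')(-26)), Pow(774921, -1)) = Mul(Pow(1, 2), Pow(774921, -1)) = Mul(1, Rational(1, 774921)) = Rational(1, 774921)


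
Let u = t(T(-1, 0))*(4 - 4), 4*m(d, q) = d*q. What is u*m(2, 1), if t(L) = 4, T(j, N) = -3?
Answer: 0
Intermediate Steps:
m(d, q) = d*q/4 (m(d, q) = (d*q)/4 = d*q/4)
u = 0 (u = 4*(4 - 4) = 4*0 = 0)
u*m(2, 1) = 0*((¼)*2*1) = 0*(½) = 0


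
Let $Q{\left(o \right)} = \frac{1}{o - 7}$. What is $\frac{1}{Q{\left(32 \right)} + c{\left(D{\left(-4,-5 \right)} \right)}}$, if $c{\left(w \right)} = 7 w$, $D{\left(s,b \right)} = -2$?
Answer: $- \frac{25}{349} \approx -0.071633$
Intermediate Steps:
$Q{\left(o \right)} = \frac{1}{-7 + o}$
$\frac{1}{Q{\left(32 \right)} + c{\left(D{\left(-4,-5 \right)} \right)}} = \frac{1}{\frac{1}{-7 + 32} + 7 \left(-2\right)} = \frac{1}{\frac{1}{25} - 14} = \frac{1}{- \frac{349}{25}} = - \frac{25}{349}$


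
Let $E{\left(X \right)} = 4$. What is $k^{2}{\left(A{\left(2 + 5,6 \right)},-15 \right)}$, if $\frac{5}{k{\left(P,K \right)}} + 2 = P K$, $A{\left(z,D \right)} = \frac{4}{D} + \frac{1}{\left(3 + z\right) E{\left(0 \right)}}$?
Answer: $\frac{1600}{9801} \approx 0.16325$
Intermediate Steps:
$A{\left(z,D \right)} = \frac{4}{D} + \frac{1}{4 \left(3 + z\right)}$ ($A{\left(z,D \right)} = \frac{4}{D} + \frac{1}{\left(3 + z\right) 4} = \frac{4}{D} + \frac{1}{3 + z} \frac{1}{4} = \frac{4}{D} + \frac{1}{4 \left(3 + z\right)}$)
$k{\left(P,K \right)} = \frac{5}{-2 + K P}$ ($k{\left(P,K \right)} = \frac{5}{-2 + P K} = \frac{5}{-2 + K P}$)
$k^{2}{\left(A{\left(2 + 5,6 \right)},-15 \right)} = \left(\frac{5}{-2 - 15 \frac{48 + 6 + 16 \left(2 + 5\right)}{4 \cdot 6 \left(3 + \left(2 + 5\right)\right)}}\right)^{2} = \left(\frac{5}{-2 - 15 \cdot \frac{1}{4} \cdot \frac{1}{6} \frac{1}{3 + 7} \left(48 + 6 + 16 \cdot 7\right)}\right)^{2} = \left(\frac{5}{-2 - 15 \cdot \frac{1}{4} \cdot \frac{1}{6} \cdot \frac{1}{10} \left(48 + 6 + 112\right)}\right)^{2} = \left(\frac{5}{-2 - 15 \cdot \frac{1}{4} \cdot \frac{1}{6} \cdot \frac{1}{10} \cdot 166}\right)^{2} = \left(\frac{5}{-2 - \frac{83}{8}}\right)^{2} = \left(\frac{5}{- \frac{99}{8}}\right)^{2} = \left(5 \left(- \frac{8}{99}\right)\right)^{2} = \left(- \frac{40}{99}\right)^{2} = \frac{1600}{9801}$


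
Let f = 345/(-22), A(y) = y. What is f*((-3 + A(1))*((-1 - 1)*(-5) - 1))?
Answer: 3105/11 ≈ 282.27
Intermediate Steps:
f = -345/22 (f = 345*(-1/22) = -345/22 ≈ -15.682)
f*((-3 + A(1))*((-1 - 1)*(-5) - 1)) = -345*(-3 + 1)*((-1 - 1)*(-5) - 1)/22 = -(-345)*(-2*(-5) - 1)/11 = -(-345)*(10 - 1)/11 = -(-345)*9/11 = -345/22*(-18) = 3105/11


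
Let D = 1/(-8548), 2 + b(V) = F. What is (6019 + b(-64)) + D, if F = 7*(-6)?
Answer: 51074299/8548 ≈ 5975.0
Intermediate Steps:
F = -42
b(V) = -44 (b(V) = -2 - 42 = -44)
D = -1/8548 ≈ -0.00011699
(6019 + b(-64)) + D = (6019 - 44) - 1/8548 = 5975 - 1/8548 = 51074299/8548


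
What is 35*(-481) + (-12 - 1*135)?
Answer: -16982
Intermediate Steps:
35*(-481) + (-12 - 1*135) = -16835 + (-12 - 135) = -16835 - 147 = -16982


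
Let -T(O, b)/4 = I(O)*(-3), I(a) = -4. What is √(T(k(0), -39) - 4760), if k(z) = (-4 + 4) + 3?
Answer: 2*I*√1202 ≈ 69.34*I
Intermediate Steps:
k(z) = 3 (k(z) = 0 + 3 = 3)
T(O, b) = -48 (T(O, b) = -(-16)*(-3) = -4*12 = -48)
√(T(k(0), -39) - 4760) = √(-48 - 4760) = √(-4808) = 2*I*√1202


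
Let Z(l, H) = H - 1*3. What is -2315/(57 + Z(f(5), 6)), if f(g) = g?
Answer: -463/12 ≈ -38.583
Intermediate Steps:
Z(l, H) = -3 + H (Z(l, H) = H - 3 = -3 + H)
-2315/(57 + Z(f(5), 6)) = -2315/(57 + (-3 + 6)) = -2315/(57 + 3) = -2315/60 = -2315*1/60 = -463/12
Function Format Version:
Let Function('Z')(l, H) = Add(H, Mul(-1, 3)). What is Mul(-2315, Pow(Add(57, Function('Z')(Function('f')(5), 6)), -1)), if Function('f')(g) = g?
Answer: Rational(-463, 12) ≈ -38.583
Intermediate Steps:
Function('Z')(l, H) = Add(-3, H) (Function('Z')(l, H) = Add(H, -3) = Add(-3, H))
Mul(-2315, Pow(Add(57, Function('Z')(Function('f')(5), 6)), -1)) = Mul(-2315, Pow(Add(57, Add(-3, 6)), -1)) = Mul(-2315, Pow(Add(57, 3), -1)) = Mul(-2315, Pow(60, -1)) = Mul(-2315, Rational(1, 60)) = Rational(-463, 12)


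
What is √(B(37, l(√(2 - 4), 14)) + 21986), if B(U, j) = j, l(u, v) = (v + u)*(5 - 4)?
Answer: √(22000 + I*√2) ≈ 148.32 + 0.0048*I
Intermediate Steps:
l(u, v) = u + v (l(u, v) = (u + v)*1 = u + v)
√(B(37, l(√(2 - 4), 14)) + 21986) = √((√(2 - 4) + 14) + 21986) = √((√(-2) + 14) + 21986) = √((I*√2 + 14) + 21986) = √((14 + I*√2) + 21986) = √(22000 + I*√2)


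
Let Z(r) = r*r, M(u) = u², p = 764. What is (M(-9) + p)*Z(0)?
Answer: 0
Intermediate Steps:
Z(r) = r²
(M(-9) + p)*Z(0) = ((-9)² + 764)*0² = (81 + 764)*0 = 845*0 = 0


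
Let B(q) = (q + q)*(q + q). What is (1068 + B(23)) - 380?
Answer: 2804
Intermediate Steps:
B(q) = 4*q² (B(q) = (2*q)*(2*q) = 4*q²)
(1068 + B(23)) - 380 = (1068 + 4*23²) - 380 = (1068 + 4*529) - 380 = (1068 + 2116) - 380 = 3184 - 380 = 2804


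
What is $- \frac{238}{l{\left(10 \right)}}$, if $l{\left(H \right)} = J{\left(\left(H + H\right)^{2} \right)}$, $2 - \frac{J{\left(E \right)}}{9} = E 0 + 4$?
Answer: $\frac{119}{9} \approx 13.222$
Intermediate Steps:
$J{\left(E \right)} = -18$ ($J{\left(E \right)} = 18 - 9 \left(E 0 + 4\right) = 18 - 9 \left(0 + 4\right) = 18 - 36 = -18$)
$l{\left(H \right)} = -18$
$- \frac{238}{l{\left(10 \right)}} = - \frac{238}{-18} = \left(-238\right) \left(- \frac{1}{18}\right) = \frac{119}{9}$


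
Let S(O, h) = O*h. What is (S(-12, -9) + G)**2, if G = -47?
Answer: 3721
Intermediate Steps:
(S(-12, -9) + G)**2 = (-12*(-9) - 47)**2 = (108 - 47)**2 = 61**2 = 3721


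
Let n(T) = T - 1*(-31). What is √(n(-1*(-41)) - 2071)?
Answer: I*√1999 ≈ 44.71*I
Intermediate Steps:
n(T) = 31 + T (n(T) = T + 31 = 31 + T)
√(n(-1*(-41)) - 2071) = √((31 - 1*(-41)) - 2071) = √((31 + 41) - 2071) = √(72 - 2071) = √(-1999) = I*√1999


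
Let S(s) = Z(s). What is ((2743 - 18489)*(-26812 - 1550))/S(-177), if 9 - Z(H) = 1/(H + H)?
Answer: 158092170408/3187 ≈ 4.9605e+7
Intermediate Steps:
Z(H) = 9 - 1/(2*H) (Z(H) = 9 - 1/(H + H) = 9 - 1/(2*H))
S(s) = 9 - 1/(2*s)
((2743 - 18489)*(-26812 - 1550))/S(-177) = ((2743 - 18489)*(-26812 - 1550))/(9 - ½/(-177)) = (-15746*(-28362))/(9 - ½*(-1/177)) = 446588052/(9 + 1/354) = 446588052/(3187/354) = 446588052*(354/3187) = 158092170408/3187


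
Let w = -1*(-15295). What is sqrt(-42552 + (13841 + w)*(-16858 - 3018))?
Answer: 2*I*sqrt(144787422) ≈ 24066.0*I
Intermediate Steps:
w = 15295
sqrt(-42552 + (13841 + w)*(-16858 - 3018)) = sqrt(-42552 + (13841 + 15295)*(-16858 - 3018)) = sqrt(-42552 + 29136*(-19876)) = sqrt(-42552 - 579107136) = sqrt(-579149688) = 2*I*sqrt(144787422)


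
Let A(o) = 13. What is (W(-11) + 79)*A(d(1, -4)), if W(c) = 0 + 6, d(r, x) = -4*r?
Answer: 1105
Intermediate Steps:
W(c) = 6
(W(-11) + 79)*A(d(1, -4)) = (6 + 79)*13 = 85*13 = 1105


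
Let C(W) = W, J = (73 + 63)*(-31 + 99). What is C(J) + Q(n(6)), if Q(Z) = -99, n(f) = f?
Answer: 9149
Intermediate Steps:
J = 9248 (J = 136*68 = 9248)
C(J) + Q(n(6)) = 9248 - 99 = 9149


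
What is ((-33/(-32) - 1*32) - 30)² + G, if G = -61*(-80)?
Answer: 8803521/1024 ≈ 8597.2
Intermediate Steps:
G = 4880
((-33/(-32) - 1*32) - 30)² + G = ((-33/(-32) - 1*32) - 30)² + 4880 = ((-33*(-1/32) - 32) - 30)² + 4880 = ((33/32 - 32) - 30)² + 4880 = (-991/32 - 30)² + 4880 = (-1951/32)² + 4880 = 3806401/1024 + 4880 = 8803521/1024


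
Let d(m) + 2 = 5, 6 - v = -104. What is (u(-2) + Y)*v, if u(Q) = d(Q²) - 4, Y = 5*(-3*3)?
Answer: -5060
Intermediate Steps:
v = 110 (v = 6 - 1*(-104) = 6 + 104 = 110)
d(m) = 3 (d(m) = -2 + 5 = 3)
Y = -45 (Y = 5*(-9) = -45)
u(Q) = -1 (u(Q) = 3 - 4 = -1)
(u(-2) + Y)*v = (-1 - 45)*110 = -46*110 = -5060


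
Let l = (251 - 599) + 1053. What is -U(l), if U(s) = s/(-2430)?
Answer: 47/162 ≈ 0.29012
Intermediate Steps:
l = 705 (l = -348 + 1053 = 705)
U(s) = -s/2430 (U(s) = s*(-1/2430) = -s/2430)
-U(l) = -(-1)*705/2430 = -1*(-47/162) = 47/162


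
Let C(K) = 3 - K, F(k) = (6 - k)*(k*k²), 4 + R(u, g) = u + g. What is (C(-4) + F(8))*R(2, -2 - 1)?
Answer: 5085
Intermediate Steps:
R(u, g) = -4 + g + u (R(u, g) = -4 + (u + g) = -4 + (g + u) = -4 + g + u)
F(k) = k³*(6 - k) (F(k) = (6 - k)*k³ = k³*(6 - k))
(C(-4) + F(8))*R(2, -2 - 1) = ((3 - 1*(-4)) + 8³*(6 - 1*8))*(-4 + (-2 - 1) + 2) = ((3 + 4) + 512*(6 - 8))*(-4 - 3 + 2) = (7 + 512*(-2))*(-5) = (7 - 1024)*(-5) = -1017*(-5) = 5085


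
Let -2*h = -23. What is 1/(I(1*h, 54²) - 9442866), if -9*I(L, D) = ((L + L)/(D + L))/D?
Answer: -76829310/725488879202483 ≈ -1.0590e-7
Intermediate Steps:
h = 23/2 (h = -½*(-23) = 23/2 ≈ 11.500)
I(L, D) = -2*L/(9*D*(D + L)) (I(L, D) = -(L + L)/(D + L)/(9*D) = -(2*L)/(D + L)/(9*D) = -2*L/(D + L)/(9*D) = -2*L/(9*D*(D + L)))
1/(I(1*h, 54²) - 9442866) = 1/(-2*1*(23/2)/(9*(54²)*(54² + 1*(23/2))) - 9442866) = 1/(-2/9*23/2/(2916*(2916 + 23/2)) - 9442866) = 1/(-2/9*23/2*1/2916/5855/2 - 9442866) = 1/(-2/9*23/2*1/2916*2/5855 - 9442866) = 1/(-23/76829310 - 9442866) = 1/(-725488879202483/76829310) = -76829310/725488879202483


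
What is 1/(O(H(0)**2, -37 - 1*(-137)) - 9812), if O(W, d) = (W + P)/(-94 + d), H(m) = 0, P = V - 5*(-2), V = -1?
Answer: -2/19621 ≈ -0.00010193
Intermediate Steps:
P = 9 (P = -1 - 5*(-2) = -1 + 10 = 9)
O(W, d) = (9 + W)/(-94 + d) (O(W, d) = (W + 9)/(-94 + d) = (9 + W)/(-94 + d))
1/(O(H(0)**2, -37 - 1*(-137)) - 9812) = 1/((9 + 0**2)/(-94 + (-37 - 1*(-137))) - 9812) = 1/((9 + 0)/(-94 + (-37 + 137)) - 9812) = 1/(9/(-94 + 100) - 9812) = 1/(9/6 - 9812) = 1/((1/6)*9 - 9812) = 1/(3/2 - 9812) = 1/(-19621/2) = -2/19621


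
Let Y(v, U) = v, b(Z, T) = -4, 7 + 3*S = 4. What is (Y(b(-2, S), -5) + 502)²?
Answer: 248004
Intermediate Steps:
S = -1 (S = -7/3 + (⅓)*4 = -7/3 + 4/3 = -1)
(Y(b(-2, S), -5) + 502)² = (-4 + 502)² = 498² = 248004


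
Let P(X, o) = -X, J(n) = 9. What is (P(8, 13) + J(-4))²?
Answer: 1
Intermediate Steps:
(P(8, 13) + J(-4))² = (-1*8 + 9)² = (-8 + 9)² = 1² = 1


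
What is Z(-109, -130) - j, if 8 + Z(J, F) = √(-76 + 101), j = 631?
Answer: -634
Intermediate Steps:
Z(J, F) = -3 (Z(J, F) = -8 + √(-76 + 101) = -8 + √25 = -8 + 5 = -3)
Z(-109, -130) - j = -3 - 1*631 = -3 - 631 = -634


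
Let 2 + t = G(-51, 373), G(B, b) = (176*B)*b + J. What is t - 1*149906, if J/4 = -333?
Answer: -3499288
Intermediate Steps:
J = -1332 (J = 4*(-333) = -1332)
G(B, b) = -1332 + 176*B*b (G(B, b) = (176*B)*b - 1332 = 176*B*b - 1332 = -1332 + 176*B*b)
t = -3349382 (t = -2 + (-1332 + 176*(-51)*373) = -2 + (-1332 - 3348048) = -2 - 3349380 = -3349382)
t - 1*149906 = -3349382 - 1*149906 = -3349382 - 149906 = -3499288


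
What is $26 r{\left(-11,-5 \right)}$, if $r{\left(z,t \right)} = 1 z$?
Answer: $-286$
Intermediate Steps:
$r{\left(z,t \right)} = z$
$26 r{\left(-11,-5 \right)} = 26 \left(-11\right) = -286$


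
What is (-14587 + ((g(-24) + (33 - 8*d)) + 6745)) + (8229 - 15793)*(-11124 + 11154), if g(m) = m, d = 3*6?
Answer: -234897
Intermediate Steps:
d = 18
(-14587 + ((g(-24) + (33 - 8*d)) + 6745)) + (8229 - 15793)*(-11124 + 11154) = (-14587 + ((-24 + (33 - 8*18)) + 6745)) + (8229 - 15793)*(-11124 + 11154) = (-14587 + ((-24 + (33 - 144)) + 6745)) - 7564*30 = (-14587 + ((-24 - 111) + 6745)) - 226920 = (-14587 + (-135 + 6745)) - 226920 = (-14587 + 6610) - 226920 = -7977 - 226920 = -234897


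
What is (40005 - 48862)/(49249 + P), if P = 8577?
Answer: -8857/57826 ≈ -0.15317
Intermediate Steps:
(40005 - 48862)/(49249 + P) = (40005 - 48862)/(49249 + 8577) = -8857/57826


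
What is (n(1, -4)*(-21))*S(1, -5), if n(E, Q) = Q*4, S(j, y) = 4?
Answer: 1344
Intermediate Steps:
n(E, Q) = 4*Q
(n(1, -4)*(-21))*S(1, -5) = ((4*(-4))*(-21))*4 = -16*(-21)*4 = 336*4 = 1344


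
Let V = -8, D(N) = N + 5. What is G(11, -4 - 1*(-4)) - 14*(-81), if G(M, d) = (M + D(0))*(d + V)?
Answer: 1006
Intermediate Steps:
D(N) = 5 + N
G(M, d) = (-8 + d)*(5 + M) (G(M, d) = (M + (5 + 0))*(d - 8) = (M + 5)*(-8 + d) = (5 + M)*(-8 + d) = (-8 + d)*(5 + M))
G(11, -4 - 1*(-4)) - 14*(-81) = (-40 - 8*11 + 5*(-4 - 1*(-4)) + 11*(-4 - 1*(-4))) - 14*(-81) = (-40 - 88 + 5*(-4 + 4) + 11*(-4 + 4)) + 1134 = (-40 - 88 + 5*0 + 11*0) + 1134 = (-40 - 88 + 0 + 0) + 1134 = -128 + 1134 = 1006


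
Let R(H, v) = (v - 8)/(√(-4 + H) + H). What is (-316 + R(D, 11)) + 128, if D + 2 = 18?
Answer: -11456/61 - 3*√3/122 ≈ -187.85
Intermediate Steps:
D = 16 (D = -2 + 18 = 16)
R(H, v) = (-8 + v)/(H + √(-4 + H))
(-316 + R(D, 11)) + 128 = (-316 + (-8 + 11)/(16 + √(-4 + 16))) + 128 = (-316 + 3/(16 + √12)) + 128 = (-316 + 3/(16 + 2*√3)) + 128 = -188 + 3/(16 + 2*√3)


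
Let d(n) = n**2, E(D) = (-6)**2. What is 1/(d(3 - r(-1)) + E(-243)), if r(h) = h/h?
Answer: 1/40 ≈ 0.025000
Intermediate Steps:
r(h) = 1
E(D) = 36
1/(d(3 - r(-1)) + E(-243)) = 1/((3 - 1*1)**2 + 36) = 1/((3 - 1)**2 + 36) = 1/(2**2 + 36) = 1/(4 + 36) = 1/40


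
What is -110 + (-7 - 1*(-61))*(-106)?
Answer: -5834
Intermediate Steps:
-110 + (-7 - 1*(-61))*(-106) = -110 + (-7 + 61)*(-106) = -110 + 54*(-106) = -110 - 5724 = -5834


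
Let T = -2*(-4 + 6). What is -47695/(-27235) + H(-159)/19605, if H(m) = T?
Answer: 186990307/106788435 ≈ 1.7510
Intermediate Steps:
T = -4 (T = -2*2 = -4)
H(m) = -4
-47695/(-27235) + H(-159)/19605 = -47695/(-27235) - 4/19605 = -47695*(-1/27235) - 4*1/19605 = 9539/5447 - 4/19605 = 186990307/106788435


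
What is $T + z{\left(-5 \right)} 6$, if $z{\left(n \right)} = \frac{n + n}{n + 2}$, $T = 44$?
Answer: $64$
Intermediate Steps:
$z{\left(n \right)} = \frac{2 n}{2 + n}$
$T + z{\left(-5 \right)} 6 = 44 + 2 \left(-5\right) \frac{1}{2 - 5} \cdot 6 = 44 + 2 \left(-5\right) \frac{1}{-3} \cdot 6 = 44 + 2 \left(-5\right) \left(- \frac{1}{3}\right) 6 = 44 + \frac{10}{3} \cdot 6 = 44 + 20 = 64$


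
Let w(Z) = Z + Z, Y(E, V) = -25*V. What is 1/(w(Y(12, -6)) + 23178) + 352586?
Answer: 8278014109/23478 ≈ 3.5259e+5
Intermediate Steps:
w(Z) = 2*Z
1/(w(Y(12, -6)) + 23178) + 352586 = 1/(2*(-25*(-6)) + 23178) + 352586 = 1/(2*150 + 23178) + 352586 = 1/(300 + 23178) + 352586 = 1/23478 + 352586 = 8278014109/23478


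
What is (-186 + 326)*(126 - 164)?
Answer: -5320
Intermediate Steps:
(-186 + 326)*(126 - 164) = 140*(-38) = -5320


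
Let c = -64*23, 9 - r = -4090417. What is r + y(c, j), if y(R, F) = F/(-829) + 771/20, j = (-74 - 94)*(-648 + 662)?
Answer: 67819949279/16580 ≈ 4.0905e+6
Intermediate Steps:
r = 4090426 (r = 9 - 1*(-4090417) = 9 + 4090417 = 4090426)
c = -1472
j = -2352 (j = -168*14 = -2352)
y(R, F) = 771/20 - F/829 (y(R, F) = F*(-1/829) + 771*(1/20) = -F/829 + 771/20 = 771/20 - F/829)
r + y(c, j) = 4090426 + (771/20 - 1/829*(-2352)) = 4090426 + (771/20 + 2352/829) = 4090426 + 686199/16580 = 67819949279/16580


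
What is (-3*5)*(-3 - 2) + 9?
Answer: 84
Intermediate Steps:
(-3*5)*(-3 - 2) + 9 = -15*(-5) + 9 = 75 + 9 = 84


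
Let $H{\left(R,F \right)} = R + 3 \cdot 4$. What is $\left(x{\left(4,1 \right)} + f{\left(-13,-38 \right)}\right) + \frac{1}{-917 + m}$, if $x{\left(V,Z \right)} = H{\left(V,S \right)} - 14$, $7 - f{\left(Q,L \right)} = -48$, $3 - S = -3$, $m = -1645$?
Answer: $\frac{146033}{2562} \approx 57.0$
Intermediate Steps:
$S = 6$ ($S = 3 - -3 = 3 + 3 = 6$)
$H{\left(R,F \right)} = 12 + R$ ($H{\left(R,F \right)} = R + 12 = 12 + R$)
$f{\left(Q,L \right)} = 55$ ($f{\left(Q,L \right)} = 7 - -48 = 7 + 48 = 55$)
$x{\left(V,Z \right)} = -2 + V$ ($x{\left(V,Z \right)} = \left(12 + V\right) - 14 = -2 + V$)
$\left(x{\left(4,1 \right)} + f{\left(-13,-38 \right)}\right) + \frac{1}{-917 + m} = \left(\left(-2 + 4\right) + 55\right) + \frac{1}{-917 - 1645} = \left(2 + 55\right) + \frac{1}{-2562} = 57 - \frac{1}{2562} = \frac{146033}{2562}$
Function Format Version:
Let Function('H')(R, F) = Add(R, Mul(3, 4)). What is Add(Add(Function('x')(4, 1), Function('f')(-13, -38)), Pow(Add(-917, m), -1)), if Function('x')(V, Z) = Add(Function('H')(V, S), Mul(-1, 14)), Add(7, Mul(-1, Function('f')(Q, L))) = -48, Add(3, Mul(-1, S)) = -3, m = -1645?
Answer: Rational(146033, 2562) ≈ 57.000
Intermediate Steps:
S = 6 (S = Add(3, Mul(-1, -3)) = Add(3, 3) = 6)
Function('H')(R, F) = Add(12, R) (Function('H')(R, F) = Add(R, 12) = Add(12, R))
Function('f')(Q, L) = 55 (Function('f')(Q, L) = Add(7, Mul(-1, -48)) = Add(7, 48) = 55)
Function('x')(V, Z) = Add(-2, V) (Function('x')(V, Z) = Add(Add(12, V), Mul(-1, 14)) = Add(Add(12, V), -14) = Add(-2, V))
Add(Add(Function('x')(4, 1), Function('f')(-13, -38)), Pow(Add(-917, m), -1)) = Add(Add(Add(-2, 4), 55), Pow(Add(-917, -1645), -1)) = Add(Add(2, 55), Pow(-2562, -1)) = Add(57, Rational(-1, 2562)) = Rational(146033, 2562)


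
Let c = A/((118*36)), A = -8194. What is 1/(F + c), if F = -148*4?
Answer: -2124/1261505 ≈ -0.0016837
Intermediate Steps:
F = -592
c = -4097/2124 (c = -8194/(118*36) = -8194/4248 = -8194*1/4248 = -4097/2124 ≈ -1.9289)
1/(F + c) = 1/(-592 - 4097/2124) = 1/(-1261505/2124) = -2124/1261505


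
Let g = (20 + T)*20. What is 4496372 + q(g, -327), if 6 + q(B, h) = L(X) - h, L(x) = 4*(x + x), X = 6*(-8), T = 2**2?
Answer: 4496309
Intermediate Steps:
T = 4
X = -48
L(x) = 8*x (L(x) = 4*(2*x) = 8*x)
g = 480 (g = (20 + 4)*20 = 24*20 = 480)
q(B, h) = -390 - h (q(B, h) = -6 + (8*(-48) - h) = -6 + (-384 - h) = -390 - h)
4496372 + q(g, -327) = 4496372 + (-390 - 1*(-327)) = 4496372 + (-390 + 327) = 4496372 - 63 = 4496309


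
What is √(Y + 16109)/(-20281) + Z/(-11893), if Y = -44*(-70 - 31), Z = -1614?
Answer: 1614/11893 - √20553/20281 ≈ 0.12864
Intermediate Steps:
Y = 4444 (Y = -44*(-101) = 4444)
√(Y + 16109)/(-20281) + Z/(-11893) = √(4444 + 16109)/(-20281) - 1614/(-11893) = √20553*(-1/20281) - 1614*(-1/11893) = -√20553/20281 + 1614/11893 = 1614/11893 - √20553/20281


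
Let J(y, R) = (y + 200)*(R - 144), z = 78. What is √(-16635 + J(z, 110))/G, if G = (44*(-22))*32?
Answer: -I*√26087/30976 ≈ -0.0052142*I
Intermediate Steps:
G = -30976 (G = -968*32 = -30976)
J(y, R) = (-144 + R)*(200 + y) (J(y, R) = (200 + y)*(-144 + R) = (-144 + R)*(200 + y))
√(-16635 + J(z, 110))/G = √(-16635 + (-28800 - 144*78 + 200*110 + 110*78))/(-30976) = √(-16635 + (-28800 - 11232 + 22000 + 8580))*(-1/30976) = √(-16635 - 9452)*(-1/30976) = √(-26087)*(-1/30976) = (I*√26087)*(-1/30976) = -I*√26087/30976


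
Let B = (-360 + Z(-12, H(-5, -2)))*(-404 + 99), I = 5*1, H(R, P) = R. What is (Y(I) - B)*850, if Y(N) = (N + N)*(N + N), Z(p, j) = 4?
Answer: -92208000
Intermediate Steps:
I = 5
B = 108580 (B = (-360 + 4)*(-404 + 99) = -356*(-305) = 108580)
Y(N) = 4*N² (Y(N) = (2*N)*(2*N) = 4*N²)
(Y(I) - B)*850 = (4*5² - 1*108580)*850 = (4*25 - 108580)*850 = (100 - 108580)*850 = -108480*850 = -92208000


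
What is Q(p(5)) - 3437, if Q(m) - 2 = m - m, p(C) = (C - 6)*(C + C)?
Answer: -3435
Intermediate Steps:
p(C) = 2*C*(-6 + C) (p(C) = (-6 + C)*(2*C) = 2*C*(-6 + C))
Q(m) = 2 (Q(m) = 2 + (m - m) = 2 + 0 = 2)
Q(p(5)) - 3437 = 2 - 3437 = -3435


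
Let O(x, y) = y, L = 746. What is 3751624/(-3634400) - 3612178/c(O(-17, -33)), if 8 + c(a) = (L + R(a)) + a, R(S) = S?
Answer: -29309421461/5451600 ≈ -5376.3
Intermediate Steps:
c(a) = 738 + 2*a (c(a) = -8 + ((746 + a) + a) = -8 + (746 + 2*a) = 738 + 2*a)
3751624/(-3634400) - 3612178/c(O(-17, -33)) = 3751624/(-3634400) - 3612178/(738 + 2*(-33)) = 3751624*(-1/3634400) - 3612178/(738 - 66) = -468953/454300 - 3612178/672 = -468953/454300 - 3612178*1/672 = -468953/454300 - 1806089/336 = -29309421461/5451600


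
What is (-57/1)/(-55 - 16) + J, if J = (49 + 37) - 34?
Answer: 3749/71 ≈ 52.803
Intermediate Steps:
J = 52 (J = 86 - 34 = 52)
(-57/1)/(-55 - 16) + J = (-57/1)/(-55 - 16) + 52 = -57*1/(-71) + 52 = -57*(-1/71) + 52 = 57/71 + 52 = 3749/71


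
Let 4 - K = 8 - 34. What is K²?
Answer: 900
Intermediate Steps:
K = 30 (K = 4 - (8 - 34) = 4 - 1*(-26) = 4 + 26 = 30)
K² = 30² = 900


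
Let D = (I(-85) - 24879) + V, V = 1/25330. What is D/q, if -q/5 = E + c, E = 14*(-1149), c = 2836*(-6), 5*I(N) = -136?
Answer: -126174809/838473660 ≈ -0.15048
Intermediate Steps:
I(N) = -136/5 (I(N) = (⅕)*(-136) = -136/5)
V = 1/25330 ≈ 3.9479e-5
c = -17016
E = -16086
D = -126174809/5066 (D = (-136/5 - 24879) + 1/25330 = -124531/5 + 1/25330 = -126174809/5066 ≈ -24906.)
q = 165510 (q = -5*(-16086 - 17016) = -5*(-33102) = 165510)
D/q = -126174809/5066/165510 = -126174809/5066*1/165510 = -126174809/838473660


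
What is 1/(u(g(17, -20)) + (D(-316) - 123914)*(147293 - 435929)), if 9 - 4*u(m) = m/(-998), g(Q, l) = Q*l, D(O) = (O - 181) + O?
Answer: 1996/71857401938833 ≈ 2.7777e-11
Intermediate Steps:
D(O) = -181 + 2*O (D(O) = (-181 + O) + O = -181 + 2*O)
u(m) = 9/4 + m/3992 (u(m) = 9/4 - m/(4*(-998)) = 9/4 - m*(-1)/(4*998) = 9/4 - (-1)*m/3992 = 9/4 + m/3992)
1/(u(g(17, -20)) + (D(-316) - 123914)*(147293 - 435929)) = 1/((9/4 + (17*(-20))/3992) + ((-181 + 2*(-316)) - 123914)*(147293 - 435929)) = 1/((9/4 + (1/3992)*(-340)) + ((-181 - 632) - 123914)*(-288636)) = 1/((9/4 - 85/998) + (-813 - 123914)*(-288636)) = 1/(4321/1996 - 124727*(-288636)) = 1/(4321/1996 + 36000702372) = 1/(71857401938833/1996) = 1996/71857401938833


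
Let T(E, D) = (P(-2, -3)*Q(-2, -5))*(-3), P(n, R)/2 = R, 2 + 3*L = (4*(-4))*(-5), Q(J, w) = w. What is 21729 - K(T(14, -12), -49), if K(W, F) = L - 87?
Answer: 21790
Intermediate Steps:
L = 26 (L = -⅔ + ((4*(-4))*(-5))/3 = -⅔ + (-16*(-5))/3 = -⅔ + (⅓)*80 = -⅔ + 80/3 = 26)
P(n, R) = 2*R
T(E, D) = -90 (T(E, D) = ((2*(-3))*(-5))*(-3) = -6*(-5)*(-3) = 30*(-3) = -90)
K(W, F) = -61 (K(W, F) = 26 - 87 = -61)
21729 - K(T(14, -12), -49) = 21729 - 1*(-61) = 21729 + 61 = 21790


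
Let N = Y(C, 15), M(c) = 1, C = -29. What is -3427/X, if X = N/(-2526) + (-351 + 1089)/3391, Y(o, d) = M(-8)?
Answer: -29354537382/1860797 ≈ -15775.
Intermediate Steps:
Y(o, d) = 1
N = 1
X = 1860797/8565666 (X = 1/(-2526) + (-351 + 1089)/3391 = 1*(-1/2526) + 738*(1/3391) = -1/2526 + 738/3391 = 1860797/8565666 ≈ 0.21724)
-3427/X = -3427/1860797/8565666 = -3427*8565666/1860797 = -29354537382/1860797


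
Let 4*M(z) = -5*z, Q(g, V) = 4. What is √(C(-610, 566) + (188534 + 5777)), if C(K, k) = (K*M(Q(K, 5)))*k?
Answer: √1920611 ≈ 1385.9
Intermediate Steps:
M(z) = -5*z/4 (M(z) = (-5*z)/4 = -5*z/4)
C(K, k) = -5*K*k (C(K, k) = (K*(-5/4*4))*k = (K*(-5))*k = (-5*K)*k = -5*K*k)
√(C(-610, 566) + (188534 + 5777)) = √(-5*(-610)*566 + (188534 + 5777)) = √(1726300 + 194311) = √1920611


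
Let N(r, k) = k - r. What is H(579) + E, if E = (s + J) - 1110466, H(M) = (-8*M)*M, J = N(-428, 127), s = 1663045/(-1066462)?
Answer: -4043853866663/1066462 ≈ -3.7918e+6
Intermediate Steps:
s = -1663045/1066462 (s = 1663045*(-1/1066462) = -1663045/1066462 ≈ -1.5594)
J = 555 (J = 127 - 1*(-428) = 127 + 428 = 555)
H(M) = -8*M²
E = -1183679567927/1066462 (E = (-1663045/1066462 + 555) - 1110466 = 590223365/1066462 - 1110466 = -1183679567927/1066462 ≈ -1.1099e+6)
H(579) + E = -8*579² - 1183679567927/1066462 = -8*335241 - 1183679567927/1066462 = -2681928 - 1183679567927/1066462 = -4043853866663/1066462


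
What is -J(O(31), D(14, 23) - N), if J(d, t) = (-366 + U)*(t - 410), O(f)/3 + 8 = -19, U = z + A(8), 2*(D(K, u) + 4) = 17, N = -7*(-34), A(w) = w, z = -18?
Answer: -241956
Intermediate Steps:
N = 238
D(K, u) = 9/2 (D(K, u) = -4 + (½)*17 = -4 + 17/2 = 9/2)
U = -10 (U = -18 + 8 = -10)
O(f) = -81 (O(f) = -24 + 3*(-19) = -24 - 57 = -81)
J(d, t) = 154160 - 376*t (J(d, t) = (-366 - 10)*(t - 410) = -376*(-410 + t) = 154160 - 376*t)
-J(O(31), D(14, 23) - N) = -(154160 - 376*(9/2 - 1*238)) = -(154160 - 376*(9/2 - 238)) = -(154160 - 376*(-467/2)) = -(154160 + 87796) = -1*241956 = -241956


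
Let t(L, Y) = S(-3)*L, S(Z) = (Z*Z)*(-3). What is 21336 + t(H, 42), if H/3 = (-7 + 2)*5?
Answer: 23361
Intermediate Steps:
S(Z) = -3*Z**2 (S(Z) = Z**2*(-3) = -3*Z**2)
H = -75 (H = 3*((-7 + 2)*5) = 3*(-5*5) = 3*(-25) = -75)
t(L, Y) = -27*L (t(L, Y) = (-3*(-3)**2)*L = (-3*9)*L = -27*L)
21336 + t(H, 42) = 21336 - 27*(-75) = 21336 + 2025 = 23361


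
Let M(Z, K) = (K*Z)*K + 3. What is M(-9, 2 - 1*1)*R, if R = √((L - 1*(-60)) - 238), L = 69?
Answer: -6*I*√109 ≈ -62.642*I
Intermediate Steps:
M(Z, K) = 3 + Z*K² (M(Z, K) = Z*K² + 3 = 3 + Z*K²)
R = I*√109 (R = √((69 - 1*(-60)) - 238) = √((69 + 60) - 238) = √(129 - 238) = √(-109) = I*√109 ≈ 10.44*I)
M(-9, 2 - 1*1)*R = (3 - 9*(2 - 1*1)²)*(I*√109) = (3 - 9*(2 - 1)²)*(I*√109) = (3 - 9*1²)*(I*√109) = (3 - 9*1)*(I*√109) = (3 - 9)*(I*√109) = -6*I*√109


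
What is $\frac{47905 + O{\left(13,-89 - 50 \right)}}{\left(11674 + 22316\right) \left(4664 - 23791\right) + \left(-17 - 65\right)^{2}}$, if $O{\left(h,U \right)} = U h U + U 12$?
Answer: $- \frac{148705}{325060003} \approx -0.00045747$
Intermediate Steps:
$O{\left(h,U \right)} = 12 U + h U^{2}$ ($O{\left(h,U \right)} = h U^{2} + 12 U = 12 U + h U^{2}$)
$\frac{47905 + O{\left(13,-89 - 50 \right)}}{\left(11674 + 22316\right) \left(4664 - 23791\right) + \left(-17 - 65\right)^{2}} = \frac{47905 + \left(-89 - 50\right) \left(12 + \left(-89 - 50\right) 13\right)}{\left(11674 + 22316\right) \left(4664 - 23791\right) + \left(-17 - 65\right)^{2}} = \frac{47905 + \left(-89 - 50\right) \left(12 + \left(-89 - 50\right) 13\right)}{33990 \left(-19127\right) + \left(-82\right)^{2}} = \frac{47905 - 139 \left(12 - 1807\right)}{-650126730 + 6724} = \frac{47905 - 139 \left(12 - 1807\right)}{-650120006} = \left(47905 - -249505\right) \left(- \frac{1}{650120006}\right) = \left(47905 + 249505\right) \left(- \frac{1}{650120006}\right) = 297410 \left(- \frac{1}{650120006}\right) = - \frac{148705}{325060003}$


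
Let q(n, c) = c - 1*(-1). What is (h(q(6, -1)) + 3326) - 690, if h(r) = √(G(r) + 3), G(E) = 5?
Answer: 2636 + 2*√2 ≈ 2638.8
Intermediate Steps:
q(n, c) = 1 + c (q(n, c) = c + 1 = 1 + c)
h(r) = 2*√2 (h(r) = √(5 + 3) = √8 = 2*√2)
(h(q(6, -1)) + 3326) - 690 = (2*√2 + 3326) - 690 = (3326 + 2*√2) - 690 = 2636 + 2*√2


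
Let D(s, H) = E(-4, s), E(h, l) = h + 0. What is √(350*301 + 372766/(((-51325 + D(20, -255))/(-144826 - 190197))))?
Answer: 2*√1671948419604418/51329 ≈ 1593.2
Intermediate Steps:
E(h, l) = h
D(s, H) = -4
√(350*301 + 372766/(((-51325 + D(20, -255))/(-144826 - 190197)))) = √(350*301 + 372766/(((-51325 - 4)/(-144826 - 190197)))) = √(105350 + 372766/((-51329/(-335023)))) = √(105350 + 372766/((-51329*(-1/335023)))) = √(105350 + 372766/(51329/335023)) = √(105350 + 372766*(335023/51329)) = √(105350 + 124885183618/51329) = √(130292693768/51329) = 2*√1671948419604418/51329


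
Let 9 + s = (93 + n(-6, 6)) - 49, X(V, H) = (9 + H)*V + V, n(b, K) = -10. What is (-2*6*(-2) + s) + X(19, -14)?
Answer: -27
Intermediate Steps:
X(V, H) = V + V*(9 + H) (X(V, H) = V*(9 + H) + V = V + V*(9 + H))
s = 25 (s = -9 + ((93 - 10) - 49) = -9 + (83 - 49) = -9 + 34 = 25)
(-2*6*(-2) + s) + X(19, -14) = (-2*6*(-2) + 25) + 19*(10 - 14) = (-12*(-2) + 25) + 19*(-4) = (24 + 25) - 76 = 49 - 76 = -27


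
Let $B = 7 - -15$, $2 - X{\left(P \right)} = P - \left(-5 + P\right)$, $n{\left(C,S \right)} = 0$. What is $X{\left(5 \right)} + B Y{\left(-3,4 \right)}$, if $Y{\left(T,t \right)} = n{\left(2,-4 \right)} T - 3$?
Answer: $-69$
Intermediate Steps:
$X{\left(P \right)} = -3$ ($X{\left(P \right)} = 2 - \left(P - \left(-5 + P\right)\right) = 2 - 5 = -3$)
$Y{\left(T,t \right)} = -3$ ($Y{\left(T,t \right)} = 0 T - 3 = 0 - 3 = -3$)
$B = 22$ ($B = 7 + 15 = 22$)
$X{\left(5 \right)} + B Y{\left(-3,4 \right)} = -3 + 22 \left(-3\right) = -3 - 66 = -69$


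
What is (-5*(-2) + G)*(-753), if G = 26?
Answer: -27108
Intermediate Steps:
(-5*(-2) + G)*(-753) = (-5*(-2) + 26)*(-753) = (10 + 26)*(-753) = 36*(-753) = -27108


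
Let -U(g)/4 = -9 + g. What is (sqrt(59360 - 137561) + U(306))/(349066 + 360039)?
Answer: -1188/709105 + 3*I*sqrt(8689)/709105 ≈ -0.0016754 + 0.00039436*I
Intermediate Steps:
U(g) = 36 - 4*g (U(g) = -4*(-9 + g) = 36 - 4*g)
(sqrt(59360 - 137561) + U(306))/(349066 + 360039) = (sqrt(59360 - 137561) + (36 - 4*306))/(349066 + 360039) = (sqrt(-78201) + (36 - 1224))/709105 = (3*I*sqrt(8689) - 1188)*(1/709105) = (-1188 + 3*I*sqrt(8689))*(1/709105) = -1188/709105 + 3*I*sqrt(8689)/709105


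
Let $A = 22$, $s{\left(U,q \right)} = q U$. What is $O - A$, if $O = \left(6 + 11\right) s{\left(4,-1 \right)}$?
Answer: $-90$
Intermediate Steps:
$s{\left(U,q \right)} = U q$
$O = -68$ ($O = \left(6 + 11\right) 4 \left(-1\right) = 17 \left(-4\right) = -68$)
$O - A = -68 - 22 = -90$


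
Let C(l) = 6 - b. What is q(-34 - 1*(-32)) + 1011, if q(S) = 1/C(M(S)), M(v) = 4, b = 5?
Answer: 1012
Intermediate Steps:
C(l) = 1 (C(l) = 6 - 1*5 = 6 - 5 = 1)
q(S) = 1 (q(S) = 1/1 = 1)
q(-34 - 1*(-32)) + 1011 = 1 + 1011 = 1012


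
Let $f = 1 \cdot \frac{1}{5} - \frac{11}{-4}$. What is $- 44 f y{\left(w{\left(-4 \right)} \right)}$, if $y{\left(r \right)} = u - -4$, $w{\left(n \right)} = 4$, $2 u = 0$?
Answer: $- \frac{2596}{5} \approx -519.2$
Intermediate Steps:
$u = 0$ ($u = \frac{1}{2} \cdot 0 = 0$)
$y{\left(r \right)} = 4$ ($y{\left(r \right)} = 0 - -4 = 0 + 4 = 4$)
$f = \frac{59}{20}$ ($f = 1 \cdot \frac{1}{5} - - \frac{11}{4} = \frac{1}{5} + \frac{11}{4} = \frac{59}{20} \approx 2.95$)
$- 44 f y{\left(w{\left(-4 \right)} \right)} = \left(-44\right) \frac{59}{20} \cdot 4 = \left(- \frac{649}{5}\right) 4 = - \frac{2596}{5}$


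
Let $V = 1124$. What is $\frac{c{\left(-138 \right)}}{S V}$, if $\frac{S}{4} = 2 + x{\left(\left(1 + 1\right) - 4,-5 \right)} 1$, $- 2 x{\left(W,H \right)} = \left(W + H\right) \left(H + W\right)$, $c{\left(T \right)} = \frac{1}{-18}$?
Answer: $\frac{1}{1820880} \approx 5.4918 \cdot 10^{-7}$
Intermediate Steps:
$c{\left(T \right)} = - \frac{1}{18}$
$x{\left(W,H \right)} = - \frac{\left(H + W\right)^{2}}{2}$ ($x{\left(W,H \right)} = - \frac{\left(W + H\right) \left(H + W\right)}{2} = - \frac{\left(H + W\right) \left(H + W\right)}{2} = - \frac{\left(H + W\right)^{2}}{2}$)
$S = -90$ ($S = 4 \left(2 + - \frac{\left(-5 + \left(\left(1 + 1\right) - 4\right)\right)^{2}}{2} \cdot 1\right) = 4 \left(2 + - \frac{\left(-5 + \left(2 - 4\right)\right)^{2}}{2} \cdot 1\right) = 4 \left(2 + - \frac{\left(-5 - 2\right)^{2}}{2} \cdot 1\right) = 4 \left(2 + - \frac{\left(-7\right)^{2}}{2} \cdot 1\right) = 4 \left(2 + \left(- \frac{1}{2}\right) 49 \cdot 1\right) = 4 \left(2 - \frac{49}{2}\right) = 4 \left(- \frac{45}{2}\right) = -90$)
$\frac{c{\left(-138 \right)}}{S V} = - \frac{1}{18 \left(\left(-90\right) 1124\right)} = - \frac{1}{18 \left(-101160\right)} = \left(- \frac{1}{18}\right) \left(- \frac{1}{101160}\right) = \frac{1}{1820880}$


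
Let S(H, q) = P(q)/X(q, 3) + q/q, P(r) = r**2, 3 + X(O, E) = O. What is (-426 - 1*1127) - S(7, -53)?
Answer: -84215/56 ≈ -1503.8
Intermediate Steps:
X(O, E) = -3 + O
S(H, q) = 1 + q**2/(-3 + q) (S(H, q) = q**2/(-3 + q) + q/q = q**2/(-3 + q) + 1 = 1 + q**2/(-3 + q))
(-426 - 1*1127) - S(7, -53) = (-426 - 1*1127) - (-3 - 53 + (-53)**2)/(-3 - 53) = (-426 - 1127) - (-3 - 53 + 2809)/(-56) = -1553 - (-1)*2753/56 = -1553 - 1*(-2753/56) = -1553 + 2753/56 = -84215/56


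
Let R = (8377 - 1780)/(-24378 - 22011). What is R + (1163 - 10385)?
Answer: -142601985/15463 ≈ -9222.1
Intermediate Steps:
R = -2199/15463 (R = 6597/(-46389) = 6597*(-1/46389) = -2199/15463 ≈ -0.14221)
R + (1163 - 10385) = -2199/15463 + (1163 - 10385) = -2199/15463 - 9222 = -142601985/15463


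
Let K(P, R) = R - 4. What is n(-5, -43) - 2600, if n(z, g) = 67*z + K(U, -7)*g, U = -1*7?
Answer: -2462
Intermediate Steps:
U = -7
K(P, R) = -4 + R
n(z, g) = -11*g + 67*z (n(z, g) = 67*z + (-4 - 7)*g = 67*z - 11*g = -11*g + 67*z)
n(-5, -43) - 2600 = (-11*(-43) + 67*(-5)) - 2600 = (473 - 335) - 2600 = 138 - 2600 = -2462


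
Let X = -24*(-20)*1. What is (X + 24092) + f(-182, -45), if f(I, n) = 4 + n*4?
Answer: 24396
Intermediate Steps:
f(I, n) = 4 + 4*n
X = 480 (X = 480*1 = 480)
(X + 24092) + f(-182, -45) = (480 + 24092) + (4 + 4*(-45)) = 24572 + (4 - 180) = 24572 - 176 = 24396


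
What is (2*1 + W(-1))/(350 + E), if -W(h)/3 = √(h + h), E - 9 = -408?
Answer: -2/49 + 3*I*√2/49 ≈ -0.040816 + 0.086584*I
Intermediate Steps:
E = -399 (E = 9 - 408 = -399)
W(h) = -3*√2*√h (W(h) = -3*√(h + h) = -3*√2*√h)
(2*1 + W(-1))/(350 + E) = (2*1 - 3*√2*√(-1))/(350 - 399) = (2 - 3*√2*I)/(-49) = (2 - 3*I*√2)*(-1/49) = -2/49 + 3*I*√2/49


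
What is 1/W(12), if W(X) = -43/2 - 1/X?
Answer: -12/259 ≈ -0.046332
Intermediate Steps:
W(X) = -43/2 - 1/X (W(X) = -43*½ - 1/X = -43/2 - 1/X)
1/W(12) = 1/(-43/2 - 1/12) = 1/(-259/12) = -12/259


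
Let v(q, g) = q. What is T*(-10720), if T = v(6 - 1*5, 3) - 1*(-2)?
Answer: -32160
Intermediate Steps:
T = 3 (T = (6 - 1*5) - 1*(-2) = (6 - 5) + 2 = 1 + 2 = 3)
T*(-10720) = 3*(-10720) = -32160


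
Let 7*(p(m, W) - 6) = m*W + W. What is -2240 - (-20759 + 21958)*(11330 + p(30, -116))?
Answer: -90847124/7 ≈ -1.2978e+7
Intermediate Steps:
p(m, W) = 6 + W/7 + W*m/7 (p(m, W) = 6 + (m*W + W)/7 = 6 + (W*m + W)/7 = 6 + (W + W*m)/7 = 6 + (W/7 + W*m/7) = 6 + W/7 + W*m/7)
-2240 - (-20759 + 21958)*(11330 + p(30, -116)) = -2240 - (-20759 + 21958)*(11330 + (6 + (⅐)*(-116) + (⅐)*(-116)*30)) = -2240 - 1199*(11330 + (6 - 116/7 - 3480/7)) = -2240 - 1199*(11330 - 3554/7) = -2240 - 1199*75756/7 = -2240 - 1*90831444/7 = -2240 - 90831444/7 = -90847124/7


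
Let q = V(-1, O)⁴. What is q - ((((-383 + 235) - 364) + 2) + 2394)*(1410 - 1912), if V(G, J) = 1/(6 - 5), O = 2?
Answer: 945769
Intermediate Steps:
V(G, J) = 1 (V(G, J) = 1/1 = 1)
q = 1 (q = 1⁴ = 1)
q - ((((-383 + 235) - 364) + 2) + 2394)*(1410 - 1912) = 1 - ((((-383 + 235) - 364) + 2) + 2394)*(1410 - 1912) = 1 - (((-148 - 364) + 2) + 2394)*(-502) = 1 - ((-512 + 2) + 2394)*(-502) = 1 - (-510 + 2394)*(-502) = 1 - 1884*(-502) = 1 - 1*(-945768) = 1 + 945768 = 945769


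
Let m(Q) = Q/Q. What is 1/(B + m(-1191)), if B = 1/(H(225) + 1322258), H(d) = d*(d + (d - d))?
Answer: 1372883/1372884 ≈ 1.0000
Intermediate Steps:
m(Q) = 1
H(d) = d² (H(d) = d*(d + 0) = d*d = d²)
B = 1/1372883 (B = 1/(225² + 1322258) = 1/(50625 + 1322258) = 1/1372883 ≈ 7.2839e-7)
1/(B + m(-1191)) = 1/(1/1372883 + 1) = 1/(1372884/1372883) = 1372883/1372884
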